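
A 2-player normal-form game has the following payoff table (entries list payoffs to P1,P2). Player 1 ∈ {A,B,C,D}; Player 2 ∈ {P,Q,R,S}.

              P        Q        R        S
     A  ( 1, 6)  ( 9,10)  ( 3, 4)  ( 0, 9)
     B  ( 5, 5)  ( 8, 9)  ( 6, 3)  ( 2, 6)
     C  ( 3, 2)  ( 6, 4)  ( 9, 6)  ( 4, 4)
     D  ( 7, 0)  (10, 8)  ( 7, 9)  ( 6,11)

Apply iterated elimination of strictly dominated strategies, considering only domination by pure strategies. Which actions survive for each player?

IESDS → P1:{C,D} P2:{R,S}

P1 drop A (D beats it: P:7>1 Q:10>9 R:7>3 S:6>0)
P1 drop B (D beats it: P:7>5 Q:10>8 R:7>6 S:6>2)
P2 drop P (Q beats it: C:4>2 D:8>0)
P2 drop Q (R beats it: C:6>4 D:9>8)
P1→{C,D} P2→{R,S}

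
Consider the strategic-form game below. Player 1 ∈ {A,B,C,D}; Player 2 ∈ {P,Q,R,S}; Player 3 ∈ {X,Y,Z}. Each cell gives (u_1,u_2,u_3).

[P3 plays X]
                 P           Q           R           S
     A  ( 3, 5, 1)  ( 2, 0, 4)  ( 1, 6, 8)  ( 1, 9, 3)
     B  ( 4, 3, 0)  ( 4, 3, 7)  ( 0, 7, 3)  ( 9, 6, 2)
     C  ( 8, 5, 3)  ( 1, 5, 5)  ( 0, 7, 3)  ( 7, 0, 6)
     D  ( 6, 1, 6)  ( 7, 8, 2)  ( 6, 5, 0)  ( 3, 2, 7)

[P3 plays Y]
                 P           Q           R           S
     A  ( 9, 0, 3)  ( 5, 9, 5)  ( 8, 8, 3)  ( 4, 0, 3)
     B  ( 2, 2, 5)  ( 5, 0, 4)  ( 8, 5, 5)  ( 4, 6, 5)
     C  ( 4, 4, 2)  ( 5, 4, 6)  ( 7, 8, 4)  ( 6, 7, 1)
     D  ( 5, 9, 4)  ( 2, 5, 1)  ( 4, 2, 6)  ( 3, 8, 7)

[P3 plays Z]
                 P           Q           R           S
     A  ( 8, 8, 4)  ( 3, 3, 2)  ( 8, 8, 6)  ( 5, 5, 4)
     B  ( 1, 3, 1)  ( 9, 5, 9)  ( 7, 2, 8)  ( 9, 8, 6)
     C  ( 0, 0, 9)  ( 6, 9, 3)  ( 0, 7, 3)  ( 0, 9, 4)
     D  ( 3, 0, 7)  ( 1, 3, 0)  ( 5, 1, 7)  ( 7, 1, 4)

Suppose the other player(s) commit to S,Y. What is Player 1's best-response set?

u_1(A vs S,Y) = 4
u_1(B vs S,Y) = 4
u_1(C vs S,Y) = 6
u_1(D vs S,Y) = 3
max payoff 6 at {C}

P1 best: {C}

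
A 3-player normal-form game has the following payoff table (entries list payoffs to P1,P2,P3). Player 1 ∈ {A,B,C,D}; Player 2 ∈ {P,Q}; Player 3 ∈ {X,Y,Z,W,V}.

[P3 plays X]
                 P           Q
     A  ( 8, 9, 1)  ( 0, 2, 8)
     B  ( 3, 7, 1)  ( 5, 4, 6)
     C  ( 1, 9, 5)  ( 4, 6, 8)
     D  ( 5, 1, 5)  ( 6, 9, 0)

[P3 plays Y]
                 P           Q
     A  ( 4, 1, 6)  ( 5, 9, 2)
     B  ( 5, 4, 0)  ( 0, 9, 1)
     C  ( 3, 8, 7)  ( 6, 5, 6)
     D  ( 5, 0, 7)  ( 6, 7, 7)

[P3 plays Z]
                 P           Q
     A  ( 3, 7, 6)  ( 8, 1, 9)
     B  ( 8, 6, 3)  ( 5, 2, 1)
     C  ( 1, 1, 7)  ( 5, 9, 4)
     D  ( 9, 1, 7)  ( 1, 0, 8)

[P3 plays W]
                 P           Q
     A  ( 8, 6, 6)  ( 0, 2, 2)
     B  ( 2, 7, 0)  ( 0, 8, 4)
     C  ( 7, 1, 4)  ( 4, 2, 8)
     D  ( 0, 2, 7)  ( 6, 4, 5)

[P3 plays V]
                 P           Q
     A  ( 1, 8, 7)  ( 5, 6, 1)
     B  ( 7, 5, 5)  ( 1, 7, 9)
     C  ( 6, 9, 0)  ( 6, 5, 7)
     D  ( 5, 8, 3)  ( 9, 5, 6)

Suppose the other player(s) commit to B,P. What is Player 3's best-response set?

BR_3 = {V}

u_3(X vs B,P) = 1
u_3(Y vs B,P) = 0
u_3(Z vs B,P) = 3
u_3(W vs B,P) = 0
u_3(V vs B,P) = 5
max payoff 5 at {V}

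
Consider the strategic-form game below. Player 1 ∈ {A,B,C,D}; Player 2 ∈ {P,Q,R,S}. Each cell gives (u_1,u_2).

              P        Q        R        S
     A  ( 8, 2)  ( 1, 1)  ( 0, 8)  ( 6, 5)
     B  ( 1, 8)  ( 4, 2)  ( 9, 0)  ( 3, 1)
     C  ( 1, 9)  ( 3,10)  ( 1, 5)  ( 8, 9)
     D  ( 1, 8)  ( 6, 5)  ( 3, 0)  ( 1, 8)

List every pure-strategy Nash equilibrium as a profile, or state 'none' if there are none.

No pure NE.

(A,P): not NE [P2→R gives 8>2]
(A,Q): not NE [P1→D gives 6>1; P2→R gives 8>1]
(A,R): not NE [P1→B gives 9>0]
(A,S): not NE [P1→C gives 8>6; P2→R gives 8>5]
(B,P): not NE [P1→A gives 8>1]
(B,Q): not NE [P1→D gives 6>4; P2→P gives 8>2]
(B,R): not NE [P2→P gives 8>0]
(B,S): not NE [P1→C gives 8>3; P2→P gives 8>1]
(C,P): not NE [P1→A gives 8>1; P2→Q gives 10>9]
(C,Q): not NE [P1→D gives 6>3]
(C,R): not NE [P1→B gives 9>1; P2→Q gives 10>5]
(C,S): not NE [P2→Q gives 10>9]
(D,P): not NE [P1→A gives 8>1]
(D,Q): not NE [P2→S gives 8>5]
(D,R): not NE [P1→B gives 9>3; P2→S gives 8>0]
(D,S): not NE [P1→C gives 8>1]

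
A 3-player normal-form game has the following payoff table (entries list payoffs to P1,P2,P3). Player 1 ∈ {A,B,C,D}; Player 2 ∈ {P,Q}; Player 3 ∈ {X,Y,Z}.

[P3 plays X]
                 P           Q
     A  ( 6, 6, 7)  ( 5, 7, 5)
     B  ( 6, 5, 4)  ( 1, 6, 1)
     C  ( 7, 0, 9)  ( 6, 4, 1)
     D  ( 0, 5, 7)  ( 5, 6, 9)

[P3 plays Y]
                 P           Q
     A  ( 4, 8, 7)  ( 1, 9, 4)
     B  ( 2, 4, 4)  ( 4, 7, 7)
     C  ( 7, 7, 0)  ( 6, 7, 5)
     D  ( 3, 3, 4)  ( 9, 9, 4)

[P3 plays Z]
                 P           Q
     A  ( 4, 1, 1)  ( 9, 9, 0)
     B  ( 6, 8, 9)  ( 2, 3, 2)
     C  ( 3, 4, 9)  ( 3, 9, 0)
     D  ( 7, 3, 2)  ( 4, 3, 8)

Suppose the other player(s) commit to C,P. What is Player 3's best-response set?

BR_3 = {X,Z}

u_3(X vs C,P) = 9
u_3(Y vs C,P) = 0
u_3(Z vs C,P) = 9
max payoff 9 at {X,Z}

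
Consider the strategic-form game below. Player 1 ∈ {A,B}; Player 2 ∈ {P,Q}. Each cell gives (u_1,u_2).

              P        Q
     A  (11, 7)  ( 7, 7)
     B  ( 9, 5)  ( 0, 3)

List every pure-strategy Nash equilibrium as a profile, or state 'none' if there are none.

(A,P): NE
(A,Q): NE
(B,P): not NE [P1→A gives 11>9]
(B,Q): not NE [P1→A gives 7>0; P2→P gives 5>3]

Nash profiles: (A,P), (A,Q)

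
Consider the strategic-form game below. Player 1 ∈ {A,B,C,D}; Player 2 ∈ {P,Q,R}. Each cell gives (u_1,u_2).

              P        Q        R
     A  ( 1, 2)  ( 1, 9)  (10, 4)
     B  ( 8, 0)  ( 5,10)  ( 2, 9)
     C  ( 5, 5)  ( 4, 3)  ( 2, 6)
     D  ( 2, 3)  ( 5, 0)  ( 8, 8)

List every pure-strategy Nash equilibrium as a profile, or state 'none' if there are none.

(A,P): not NE [P1→B gives 8>1; P2→Q gives 9>2]
(A,Q): not NE [P1→D gives 5>1]
(A,R): not NE [P2→Q gives 9>4]
(B,P): not NE [P2→Q gives 10>0]
(B,Q): NE
(B,R): not NE [P1→A gives 10>2; P2→Q gives 10>9]
(C,P): not NE [P1→B gives 8>5; P2→R gives 6>5]
(C,Q): not NE [P1→D gives 5>4; P2→R gives 6>3]
(C,R): not NE [P1→A gives 10>2]
(D,P): not NE [P1→B gives 8>2; P2→R gives 8>3]
(D,Q): not NE [P2→R gives 8>0]
(D,R): not NE [P1→A gives 10>8]

Nash profiles: (B,Q)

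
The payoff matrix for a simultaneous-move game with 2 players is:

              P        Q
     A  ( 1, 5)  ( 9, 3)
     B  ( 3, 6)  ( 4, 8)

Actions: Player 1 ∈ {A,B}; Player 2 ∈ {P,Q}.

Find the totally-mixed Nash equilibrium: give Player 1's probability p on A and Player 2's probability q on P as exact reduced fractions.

P1 indiff ⇒ q·1+(1-q)·9 = q·3+(1-q)·4 ⇒ q(-2) = (1-q)(-5) ⇒ q = 5/7
P2 indiff ⇒ p·5+(1-p)·6 = p·3+(1-p)·8 ⇒ p(2) = (1-p)(2) ⇒ p = 1/2

p=1/2, q=5/7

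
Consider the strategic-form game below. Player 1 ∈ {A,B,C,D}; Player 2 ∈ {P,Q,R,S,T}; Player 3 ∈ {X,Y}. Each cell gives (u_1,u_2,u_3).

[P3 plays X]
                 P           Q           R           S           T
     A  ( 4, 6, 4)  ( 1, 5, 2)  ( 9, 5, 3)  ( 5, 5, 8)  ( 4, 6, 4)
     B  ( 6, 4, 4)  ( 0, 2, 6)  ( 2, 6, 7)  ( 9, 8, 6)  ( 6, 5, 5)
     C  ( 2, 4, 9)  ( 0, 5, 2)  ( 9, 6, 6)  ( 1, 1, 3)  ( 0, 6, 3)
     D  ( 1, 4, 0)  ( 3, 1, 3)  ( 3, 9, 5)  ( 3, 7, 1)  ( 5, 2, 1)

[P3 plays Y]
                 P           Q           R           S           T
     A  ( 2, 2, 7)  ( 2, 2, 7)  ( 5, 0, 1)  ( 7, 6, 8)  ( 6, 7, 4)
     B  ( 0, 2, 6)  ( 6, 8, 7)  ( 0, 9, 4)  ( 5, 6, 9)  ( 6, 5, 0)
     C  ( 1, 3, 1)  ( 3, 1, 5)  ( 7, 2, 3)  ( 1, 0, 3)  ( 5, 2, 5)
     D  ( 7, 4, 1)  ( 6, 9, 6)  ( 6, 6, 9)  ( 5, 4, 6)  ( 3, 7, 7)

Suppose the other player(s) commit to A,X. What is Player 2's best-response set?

u_2(P vs A,X) = 6
u_2(Q vs A,X) = 5
u_2(R vs A,X) = 5
u_2(S vs A,X) = 5
u_2(T vs A,X) = 6
max payoff 6 at {P,T}

P2 best: {P,T}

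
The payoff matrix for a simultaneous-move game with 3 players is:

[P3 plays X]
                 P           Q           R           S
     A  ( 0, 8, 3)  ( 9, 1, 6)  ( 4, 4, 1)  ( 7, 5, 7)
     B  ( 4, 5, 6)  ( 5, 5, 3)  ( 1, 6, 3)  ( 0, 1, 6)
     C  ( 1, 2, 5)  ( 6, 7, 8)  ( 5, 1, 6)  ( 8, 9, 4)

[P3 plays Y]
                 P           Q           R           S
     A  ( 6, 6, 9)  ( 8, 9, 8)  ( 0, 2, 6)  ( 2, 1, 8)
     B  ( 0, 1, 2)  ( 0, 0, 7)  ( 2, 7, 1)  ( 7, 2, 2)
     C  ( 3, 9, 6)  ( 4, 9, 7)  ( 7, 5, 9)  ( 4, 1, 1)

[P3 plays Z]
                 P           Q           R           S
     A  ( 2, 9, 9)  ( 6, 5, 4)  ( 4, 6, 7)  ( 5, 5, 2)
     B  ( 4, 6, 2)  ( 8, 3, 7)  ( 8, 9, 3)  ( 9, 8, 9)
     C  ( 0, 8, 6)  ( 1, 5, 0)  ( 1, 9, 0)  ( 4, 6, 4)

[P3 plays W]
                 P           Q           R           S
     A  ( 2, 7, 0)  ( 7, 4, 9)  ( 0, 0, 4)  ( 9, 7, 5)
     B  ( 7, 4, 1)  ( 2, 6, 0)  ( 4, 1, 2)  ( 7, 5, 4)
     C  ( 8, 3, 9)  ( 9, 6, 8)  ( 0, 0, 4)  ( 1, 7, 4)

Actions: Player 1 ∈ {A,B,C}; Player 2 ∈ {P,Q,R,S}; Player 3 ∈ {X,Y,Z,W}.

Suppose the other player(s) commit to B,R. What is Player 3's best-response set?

BR_3 = {X,Z}

u_3(X vs B,R) = 3
u_3(Y vs B,R) = 1
u_3(Z vs B,R) = 3
u_3(W vs B,R) = 2
max payoff 3 at {X,Z}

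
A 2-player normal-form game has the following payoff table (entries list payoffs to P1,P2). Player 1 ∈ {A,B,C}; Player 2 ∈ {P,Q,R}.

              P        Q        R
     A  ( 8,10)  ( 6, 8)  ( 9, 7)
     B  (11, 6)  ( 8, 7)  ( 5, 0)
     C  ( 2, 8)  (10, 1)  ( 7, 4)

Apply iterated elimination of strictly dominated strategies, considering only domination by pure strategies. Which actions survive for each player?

P2 drop R (P beats it: A:10>7 B:6>0 C:8>4)
P1 drop A (B beats it: P:11>8 Q:8>6)
P1→{B,C} P2→{P,Q}

Survivors P1:{B,C} P2:{P,Q}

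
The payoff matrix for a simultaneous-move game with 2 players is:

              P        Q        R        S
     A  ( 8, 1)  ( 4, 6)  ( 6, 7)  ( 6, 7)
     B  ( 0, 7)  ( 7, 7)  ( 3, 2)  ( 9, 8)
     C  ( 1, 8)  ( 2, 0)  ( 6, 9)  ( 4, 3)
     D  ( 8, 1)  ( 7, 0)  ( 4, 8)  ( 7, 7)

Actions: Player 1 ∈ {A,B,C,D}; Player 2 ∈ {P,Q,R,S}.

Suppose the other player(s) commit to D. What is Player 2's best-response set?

u_2(P vs D) = 1
u_2(Q vs D) = 0
u_2(R vs D) = 8
u_2(S vs D) = 7
max payoff 8 at {R}

argmax u_2 = {R}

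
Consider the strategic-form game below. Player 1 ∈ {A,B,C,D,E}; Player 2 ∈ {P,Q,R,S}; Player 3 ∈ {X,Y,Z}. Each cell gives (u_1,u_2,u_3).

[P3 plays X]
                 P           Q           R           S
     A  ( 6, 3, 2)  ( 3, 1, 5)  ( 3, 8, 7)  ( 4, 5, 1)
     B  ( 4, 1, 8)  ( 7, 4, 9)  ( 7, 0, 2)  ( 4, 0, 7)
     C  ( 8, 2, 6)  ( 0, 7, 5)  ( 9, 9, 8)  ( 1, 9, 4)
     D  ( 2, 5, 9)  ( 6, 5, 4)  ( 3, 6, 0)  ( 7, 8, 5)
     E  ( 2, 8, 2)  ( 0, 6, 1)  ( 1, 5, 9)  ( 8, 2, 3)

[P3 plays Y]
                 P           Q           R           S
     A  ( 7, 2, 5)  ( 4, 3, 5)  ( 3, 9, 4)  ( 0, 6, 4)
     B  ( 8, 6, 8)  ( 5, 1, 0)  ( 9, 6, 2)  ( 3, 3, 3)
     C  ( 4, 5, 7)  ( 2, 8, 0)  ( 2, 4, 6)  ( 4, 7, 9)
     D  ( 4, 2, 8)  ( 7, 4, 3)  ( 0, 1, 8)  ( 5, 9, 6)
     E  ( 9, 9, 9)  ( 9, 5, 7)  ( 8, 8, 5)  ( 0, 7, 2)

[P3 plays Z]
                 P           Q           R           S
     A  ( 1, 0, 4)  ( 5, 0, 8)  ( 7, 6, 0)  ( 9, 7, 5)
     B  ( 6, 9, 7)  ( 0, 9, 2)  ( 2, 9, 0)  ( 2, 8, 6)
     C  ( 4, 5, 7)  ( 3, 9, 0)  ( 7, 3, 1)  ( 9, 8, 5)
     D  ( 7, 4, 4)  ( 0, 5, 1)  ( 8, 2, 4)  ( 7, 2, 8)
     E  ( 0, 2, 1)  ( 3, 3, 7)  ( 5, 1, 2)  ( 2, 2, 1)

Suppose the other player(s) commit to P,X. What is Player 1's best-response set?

u_1(A vs P,X) = 6
u_1(B vs P,X) = 4
u_1(C vs P,X) = 8
u_1(D vs P,X) = 2
u_1(E vs P,X) = 2
max payoff 8 at {C}

P1 best: {C}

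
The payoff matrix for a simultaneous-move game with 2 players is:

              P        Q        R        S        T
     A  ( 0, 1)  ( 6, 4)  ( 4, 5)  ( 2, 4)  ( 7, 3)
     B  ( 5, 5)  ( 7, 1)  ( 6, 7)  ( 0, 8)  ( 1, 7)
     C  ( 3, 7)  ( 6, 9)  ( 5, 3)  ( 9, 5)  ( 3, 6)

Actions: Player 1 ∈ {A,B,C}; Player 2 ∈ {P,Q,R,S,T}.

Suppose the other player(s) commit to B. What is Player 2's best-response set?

argmax u_2 = {S}

u_2(P vs B) = 5
u_2(Q vs B) = 1
u_2(R vs B) = 7
u_2(S vs B) = 8
u_2(T vs B) = 7
max payoff 8 at {S}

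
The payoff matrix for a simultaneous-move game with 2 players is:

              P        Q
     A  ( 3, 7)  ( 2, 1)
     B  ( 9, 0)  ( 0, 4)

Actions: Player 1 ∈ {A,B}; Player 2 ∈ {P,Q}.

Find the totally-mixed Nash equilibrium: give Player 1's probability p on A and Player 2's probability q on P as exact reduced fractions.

P1 indiff ⇒ q·3+(1-q)·2 = q·9+(1-q)·0 ⇒ q(-6) = (1-q)(-2) ⇒ q = 1/4
P2 indiff ⇒ p·7+(1-p)·0 = p·1+(1-p)·4 ⇒ p(6) = (1-p)(4) ⇒ p = 2/5

P1 mixes 2/5 on A; P2 mixes 1/4 on P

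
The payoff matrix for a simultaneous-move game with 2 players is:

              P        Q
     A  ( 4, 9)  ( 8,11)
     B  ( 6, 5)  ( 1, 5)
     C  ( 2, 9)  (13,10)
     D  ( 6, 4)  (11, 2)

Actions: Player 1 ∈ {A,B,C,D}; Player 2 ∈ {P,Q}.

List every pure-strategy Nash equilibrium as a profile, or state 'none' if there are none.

NE set: (B,P), (C,Q), (D,P)

(A,P): not NE [P1→D gives 6>4; P2→Q gives 11>9]
(A,Q): not NE [P1→C gives 13>8]
(B,P): NE
(B,Q): not NE [P1→C gives 13>1]
(C,P): not NE [P1→D gives 6>2; P2→Q gives 10>9]
(C,Q): NE
(D,P): NE
(D,Q): not NE [P1→C gives 13>11; P2→P gives 4>2]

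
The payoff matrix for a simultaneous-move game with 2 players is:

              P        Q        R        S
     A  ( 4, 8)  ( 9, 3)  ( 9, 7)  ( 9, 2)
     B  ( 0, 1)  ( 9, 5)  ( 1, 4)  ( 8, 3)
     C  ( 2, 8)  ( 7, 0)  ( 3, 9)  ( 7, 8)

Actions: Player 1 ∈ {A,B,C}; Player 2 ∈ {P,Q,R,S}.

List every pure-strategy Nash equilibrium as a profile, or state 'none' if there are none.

NE set: (A,P), (B,Q)

(A,P): NE
(A,Q): not NE [P2→P gives 8>3]
(A,R): not NE [P2→P gives 8>7]
(A,S): not NE [P2→P gives 8>2]
(B,P): not NE [P1→A gives 4>0; P2→Q gives 5>1]
(B,Q): NE
(B,R): not NE [P1→A gives 9>1; P2→Q gives 5>4]
(B,S): not NE [P1→A gives 9>8; P2→Q gives 5>3]
(C,P): not NE [P1→A gives 4>2; P2→R gives 9>8]
(C,Q): not NE [P1→B gives 9>7; P2→R gives 9>0]
(C,R): not NE [P1→A gives 9>3]
(C,S): not NE [P1→A gives 9>7; P2→R gives 9>8]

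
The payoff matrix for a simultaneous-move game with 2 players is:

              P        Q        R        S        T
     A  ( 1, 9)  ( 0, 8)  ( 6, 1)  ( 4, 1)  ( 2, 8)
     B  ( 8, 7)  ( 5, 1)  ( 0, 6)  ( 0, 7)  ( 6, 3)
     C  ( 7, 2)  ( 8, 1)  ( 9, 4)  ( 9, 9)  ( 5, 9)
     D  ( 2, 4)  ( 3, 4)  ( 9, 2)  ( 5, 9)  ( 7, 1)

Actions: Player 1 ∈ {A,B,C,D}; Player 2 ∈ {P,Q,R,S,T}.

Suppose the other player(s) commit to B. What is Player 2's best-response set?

u_2(P vs B) = 7
u_2(Q vs B) = 1
u_2(R vs B) = 6
u_2(S vs B) = 7
u_2(T vs B) = 3
max payoff 7 at {P,S}

argmax u_2 = {P,S}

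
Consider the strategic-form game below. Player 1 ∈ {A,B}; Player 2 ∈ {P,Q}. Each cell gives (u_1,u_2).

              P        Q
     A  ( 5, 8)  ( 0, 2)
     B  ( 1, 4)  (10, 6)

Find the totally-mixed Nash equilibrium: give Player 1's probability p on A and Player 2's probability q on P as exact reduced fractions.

(p,q) = (1/4, 5/7)

P1 indiff ⇒ q·5+(1-q)·0 = q·1+(1-q)·10 ⇒ q(4) = (1-q)(10) ⇒ q = 5/7
P2 indiff ⇒ p·8+(1-p)·4 = p·2+(1-p)·6 ⇒ p(6) = (1-p)(2) ⇒ p = 1/4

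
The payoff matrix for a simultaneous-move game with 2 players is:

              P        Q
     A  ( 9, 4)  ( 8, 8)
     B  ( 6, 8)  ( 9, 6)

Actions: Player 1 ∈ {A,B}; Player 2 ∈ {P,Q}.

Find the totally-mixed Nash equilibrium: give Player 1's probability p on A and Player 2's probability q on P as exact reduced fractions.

P1 indiff ⇒ q·9+(1-q)·8 = q·6+(1-q)·9 ⇒ q(3) = (1-q)(1) ⇒ q = 1/4
P2 indiff ⇒ p·4+(1-p)·8 = p·8+(1-p)·6 ⇒ p(-4) = (1-p)(-2) ⇒ p = 1/3

(p,q) = (1/3, 1/4)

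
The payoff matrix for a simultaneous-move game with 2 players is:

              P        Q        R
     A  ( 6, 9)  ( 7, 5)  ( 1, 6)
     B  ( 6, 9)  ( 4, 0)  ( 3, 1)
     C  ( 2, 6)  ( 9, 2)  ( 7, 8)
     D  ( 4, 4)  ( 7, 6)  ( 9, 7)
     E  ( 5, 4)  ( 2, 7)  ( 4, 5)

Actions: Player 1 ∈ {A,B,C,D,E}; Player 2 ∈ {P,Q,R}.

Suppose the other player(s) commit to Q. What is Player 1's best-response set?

u_1(A vs Q) = 7
u_1(B vs Q) = 4
u_1(C vs Q) = 9
u_1(D vs Q) = 7
u_1(E vs Q) = 2
max payoff 9 at {C}

BR_1 = {C}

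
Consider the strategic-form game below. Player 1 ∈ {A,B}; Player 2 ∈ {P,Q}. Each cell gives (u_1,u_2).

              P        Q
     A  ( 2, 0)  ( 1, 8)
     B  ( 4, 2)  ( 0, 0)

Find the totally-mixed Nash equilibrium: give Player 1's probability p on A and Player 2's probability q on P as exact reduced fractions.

P1 indiff ⇒ q·2+(1-q)·1 = q·4+(1-q)·0 ⇒ q(-2) = (1-q)(-1) ⇒ q = 1/3
P2 indiff ⇒ p·0+(1-p)·2 = p·8+(1-p)·0 ⇒ p(-8) = (1-p)(-2) ⇒ p = 1/5

P1 mixes 1/5 on A; P2 mixes 1/3 on P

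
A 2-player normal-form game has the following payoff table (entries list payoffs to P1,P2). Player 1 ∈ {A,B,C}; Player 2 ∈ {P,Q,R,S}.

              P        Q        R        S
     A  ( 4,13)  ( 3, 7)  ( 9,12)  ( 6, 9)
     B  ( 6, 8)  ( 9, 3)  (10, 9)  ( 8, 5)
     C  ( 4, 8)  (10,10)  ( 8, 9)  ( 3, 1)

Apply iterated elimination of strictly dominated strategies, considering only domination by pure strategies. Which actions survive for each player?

Remaining: P1:{B,C} P2:{Q,R}

P1 drop A (B beats it: P:6>4 Q:9>3 R:10>9 S:8>6)
P2 drop P (R beats it: B:9>8 C:9>8)
P2 drop S (R beats it: B:9>5 C:9>1)
P1→{B,C} P2→{Q,R}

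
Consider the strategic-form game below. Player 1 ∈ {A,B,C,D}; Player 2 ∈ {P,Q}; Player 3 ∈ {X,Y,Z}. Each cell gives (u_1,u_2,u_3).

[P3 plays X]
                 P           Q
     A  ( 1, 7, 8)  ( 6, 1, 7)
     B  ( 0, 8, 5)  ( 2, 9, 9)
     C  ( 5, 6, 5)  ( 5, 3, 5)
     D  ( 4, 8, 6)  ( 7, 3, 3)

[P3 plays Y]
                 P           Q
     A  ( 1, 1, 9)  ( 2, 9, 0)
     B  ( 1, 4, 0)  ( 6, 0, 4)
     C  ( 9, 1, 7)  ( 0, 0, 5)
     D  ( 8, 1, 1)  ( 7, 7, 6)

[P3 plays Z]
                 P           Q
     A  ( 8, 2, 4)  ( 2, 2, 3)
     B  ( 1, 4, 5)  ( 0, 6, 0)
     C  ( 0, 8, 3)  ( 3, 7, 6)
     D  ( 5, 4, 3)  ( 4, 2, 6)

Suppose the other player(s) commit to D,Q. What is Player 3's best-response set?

u_3(X vs D,Q) = 3
u_3(Y vs D,Q) = 6
u_3(Z vs D,Q) = 6
max payoff 6 at {Y,Z}

BR_3 = {Y,Z}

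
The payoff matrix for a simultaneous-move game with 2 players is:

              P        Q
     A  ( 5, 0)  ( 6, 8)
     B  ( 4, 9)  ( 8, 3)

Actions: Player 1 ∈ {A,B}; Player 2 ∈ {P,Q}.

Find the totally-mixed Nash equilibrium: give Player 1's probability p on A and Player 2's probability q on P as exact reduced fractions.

P1 indiff ⇒ q·5+(1-q)·6 = q·4+(1-q)·8 ⇒ q(1) = (1-q)(2) ⇒ q = 2/3
P2 indiff ⇒ p·0+(1-p)·9 = p·8+(1-p)·3 ⇒ p(-8) = (1-p)(-6) ⇒ p = 3/7

(p,q) = (3/7, 2/3)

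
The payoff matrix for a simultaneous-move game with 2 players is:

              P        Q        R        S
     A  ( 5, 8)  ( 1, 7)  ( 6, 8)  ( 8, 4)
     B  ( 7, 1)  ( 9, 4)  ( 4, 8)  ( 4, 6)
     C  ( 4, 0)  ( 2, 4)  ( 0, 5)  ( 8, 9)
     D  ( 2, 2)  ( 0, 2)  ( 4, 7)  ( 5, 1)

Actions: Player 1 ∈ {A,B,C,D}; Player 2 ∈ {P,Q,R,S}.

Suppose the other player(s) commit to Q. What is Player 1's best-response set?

u_1(A vs Q) = 1
u_1(B vs Q) = 9
u_1(C vs Q) = 2
u_1(D vs Q) = 0
max payoff 9 at {B}

P1 best: {B}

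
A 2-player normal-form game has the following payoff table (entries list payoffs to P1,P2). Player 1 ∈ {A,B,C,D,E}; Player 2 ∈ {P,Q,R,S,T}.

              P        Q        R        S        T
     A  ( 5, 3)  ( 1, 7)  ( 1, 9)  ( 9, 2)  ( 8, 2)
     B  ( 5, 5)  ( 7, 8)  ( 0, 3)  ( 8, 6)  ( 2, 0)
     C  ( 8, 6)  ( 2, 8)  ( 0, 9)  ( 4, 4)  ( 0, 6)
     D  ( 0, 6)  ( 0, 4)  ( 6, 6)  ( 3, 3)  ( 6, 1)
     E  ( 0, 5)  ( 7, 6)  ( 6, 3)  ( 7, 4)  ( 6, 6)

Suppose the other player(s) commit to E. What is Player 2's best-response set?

u_2(P vs E) = 5
u_2(Q vs E) = 6
u_2(R vs E) = 3
u_2(S vs E) = 4
u_2(T vs E) = 6
max payoff 6 at {Q,T}

argmax u_2 = {Q,T}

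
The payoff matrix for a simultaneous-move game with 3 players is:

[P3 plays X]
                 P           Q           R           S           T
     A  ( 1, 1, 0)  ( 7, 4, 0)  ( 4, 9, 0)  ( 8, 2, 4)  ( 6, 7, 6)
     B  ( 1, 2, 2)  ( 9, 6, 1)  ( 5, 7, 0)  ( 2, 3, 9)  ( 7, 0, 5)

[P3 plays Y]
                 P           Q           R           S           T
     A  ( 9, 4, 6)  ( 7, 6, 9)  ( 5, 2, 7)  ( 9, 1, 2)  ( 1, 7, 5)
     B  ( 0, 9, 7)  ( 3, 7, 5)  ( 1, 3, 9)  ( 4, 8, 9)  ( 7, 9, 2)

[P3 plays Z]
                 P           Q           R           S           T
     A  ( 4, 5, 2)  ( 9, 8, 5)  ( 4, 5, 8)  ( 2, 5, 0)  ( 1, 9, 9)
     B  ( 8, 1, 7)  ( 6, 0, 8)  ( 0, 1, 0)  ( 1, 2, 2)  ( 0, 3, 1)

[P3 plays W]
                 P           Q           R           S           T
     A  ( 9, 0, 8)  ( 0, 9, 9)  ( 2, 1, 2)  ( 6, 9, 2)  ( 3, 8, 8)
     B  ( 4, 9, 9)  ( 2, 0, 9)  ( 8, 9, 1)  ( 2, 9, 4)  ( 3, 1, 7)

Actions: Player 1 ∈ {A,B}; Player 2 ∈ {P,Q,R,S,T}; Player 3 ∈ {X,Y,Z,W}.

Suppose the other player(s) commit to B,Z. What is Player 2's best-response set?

P2 best: {T}

u_2(P vs B,Z) = 1
u_2(Q vs B,Z) = 0
u_2(R vs B,Z) = 1
u_2(S vs B,Z) = 2
u_2(T vs B,Z) = 3
max payoff 3 at {T}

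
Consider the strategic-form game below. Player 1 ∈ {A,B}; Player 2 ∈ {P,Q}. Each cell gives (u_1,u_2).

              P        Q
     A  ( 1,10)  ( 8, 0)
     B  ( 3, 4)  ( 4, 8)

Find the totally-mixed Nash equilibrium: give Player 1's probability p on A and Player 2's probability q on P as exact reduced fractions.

p=2/7, q=2/3

P1 indiff ⇒ q·1+(1-q)·8 = q·3+(1-q)·4 ⇒ q(-2) = (1-q)(-4) ⇒ q = 2/3
P2 indiff ⇒ p·10+(1-p)·4 = p·0+(1-p)·8 ⇒ p(10) = (1-p)(4) ⇒ p = 2/7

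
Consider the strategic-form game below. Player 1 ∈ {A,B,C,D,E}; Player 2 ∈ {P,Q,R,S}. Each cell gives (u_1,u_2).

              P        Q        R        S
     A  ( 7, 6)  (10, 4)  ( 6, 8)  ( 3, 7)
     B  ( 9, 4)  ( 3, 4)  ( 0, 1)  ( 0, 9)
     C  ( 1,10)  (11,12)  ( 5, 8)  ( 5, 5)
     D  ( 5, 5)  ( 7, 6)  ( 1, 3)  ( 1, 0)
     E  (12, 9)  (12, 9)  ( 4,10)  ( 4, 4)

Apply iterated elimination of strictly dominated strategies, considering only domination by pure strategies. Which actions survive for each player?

Remaining: P1:{A,C,E} P2:{P,Q,R}

P1 drop B (E beats it: P:12>9 Q:12>3 R:4>0 S:4>0)
P1 drop D (A beats it: P:7>5 Q:10>7 R:6>1 S:3>1)
P2 drop S (R beats it: A:8>7 C:8>5 E:10>4)
P1→{A,C,E} P2→{P,Q,R}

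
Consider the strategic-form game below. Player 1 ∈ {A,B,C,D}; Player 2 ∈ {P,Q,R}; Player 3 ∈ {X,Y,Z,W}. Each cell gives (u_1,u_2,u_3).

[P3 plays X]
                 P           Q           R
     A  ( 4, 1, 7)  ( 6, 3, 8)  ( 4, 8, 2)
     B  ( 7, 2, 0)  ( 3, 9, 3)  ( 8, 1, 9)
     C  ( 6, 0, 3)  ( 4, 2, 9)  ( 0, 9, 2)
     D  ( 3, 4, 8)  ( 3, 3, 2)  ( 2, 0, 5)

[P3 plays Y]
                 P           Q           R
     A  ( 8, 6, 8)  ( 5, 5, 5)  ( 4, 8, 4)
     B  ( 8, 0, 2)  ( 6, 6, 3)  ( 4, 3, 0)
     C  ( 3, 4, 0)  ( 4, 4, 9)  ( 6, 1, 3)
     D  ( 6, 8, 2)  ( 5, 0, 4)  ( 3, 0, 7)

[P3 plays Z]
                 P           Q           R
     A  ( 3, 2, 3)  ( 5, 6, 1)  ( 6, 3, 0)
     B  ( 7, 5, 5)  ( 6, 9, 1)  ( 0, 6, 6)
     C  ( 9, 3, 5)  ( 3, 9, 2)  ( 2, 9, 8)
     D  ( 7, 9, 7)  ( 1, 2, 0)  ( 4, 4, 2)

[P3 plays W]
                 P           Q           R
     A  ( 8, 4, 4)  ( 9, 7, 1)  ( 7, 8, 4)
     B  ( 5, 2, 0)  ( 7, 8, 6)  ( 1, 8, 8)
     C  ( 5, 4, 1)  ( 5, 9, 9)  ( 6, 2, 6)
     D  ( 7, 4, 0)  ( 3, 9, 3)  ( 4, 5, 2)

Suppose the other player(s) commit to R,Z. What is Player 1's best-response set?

argmax u_1 = {A}

u_1(A vs R,Z) = 6
u_1(B vs R,Z) = 0
u_1(C vs R,Z) = 2
u_1(D vs R,Z) = 4
max payoff 6 at {A}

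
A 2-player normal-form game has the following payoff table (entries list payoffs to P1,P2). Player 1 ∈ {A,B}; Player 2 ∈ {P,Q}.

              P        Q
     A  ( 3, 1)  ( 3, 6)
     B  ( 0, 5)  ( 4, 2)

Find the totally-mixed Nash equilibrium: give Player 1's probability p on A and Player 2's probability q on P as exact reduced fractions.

P1 mixes 3/8 on A; P2 mixes 1/4 on P

P1 indiff ⇒ q·3+(1-q)·3 = q·0+(1-q)·4 ⇒ q(3) = (1-q)(1) ⇒ q = 1/4
P2 indiff ⇒ p·1+(1-p)·5 = p·6+(1-p)·2 ⇒ p(-5) = (1-p)(-3) ⇒ p = 3/8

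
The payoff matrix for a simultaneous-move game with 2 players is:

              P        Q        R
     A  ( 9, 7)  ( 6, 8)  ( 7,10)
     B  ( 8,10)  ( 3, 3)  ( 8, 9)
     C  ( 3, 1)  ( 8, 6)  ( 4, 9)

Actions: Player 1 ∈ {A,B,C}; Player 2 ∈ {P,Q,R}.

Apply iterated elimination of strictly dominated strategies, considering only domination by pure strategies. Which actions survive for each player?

P2 drop Q (R beats it: A:10>8 B:9>3 C:9>6)
P1 drop C (A beats it: P:9>3 R:7>4)
P1→{A,B} P2→{P,R}

Survivors P1:{A,B} P2:{P,R}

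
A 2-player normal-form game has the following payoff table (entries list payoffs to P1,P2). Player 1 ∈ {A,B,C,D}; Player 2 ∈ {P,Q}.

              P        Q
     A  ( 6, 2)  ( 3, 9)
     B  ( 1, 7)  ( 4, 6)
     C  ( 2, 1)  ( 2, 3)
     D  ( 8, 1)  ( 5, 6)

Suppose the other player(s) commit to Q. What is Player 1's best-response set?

P1 best: {D}

u_1(A vs Q) = 3
u_1(B vs Q) = 4
u_1(C vs Q) = 2
u_1(D vs Q) = 5
max payoff 5 at {D}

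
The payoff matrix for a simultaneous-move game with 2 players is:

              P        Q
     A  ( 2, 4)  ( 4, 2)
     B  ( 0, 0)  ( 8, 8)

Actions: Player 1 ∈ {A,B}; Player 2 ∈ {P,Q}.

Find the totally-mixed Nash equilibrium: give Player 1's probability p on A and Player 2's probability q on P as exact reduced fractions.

P1 indiff ⇒ q·2+(1-q)·4 = q·0+(1-q)·8 ⇒ q(2) = (1-q)(4) ⇒ q = 2/3
P2 indiff ⇒ p·4+(1-p)·0 = p·2+(1-p)·8 ⇒ p(2) = (1-p)(8) ⇒ p = 4/5

P1 mixes 4/5 on A; P2 mixes 2/3 on P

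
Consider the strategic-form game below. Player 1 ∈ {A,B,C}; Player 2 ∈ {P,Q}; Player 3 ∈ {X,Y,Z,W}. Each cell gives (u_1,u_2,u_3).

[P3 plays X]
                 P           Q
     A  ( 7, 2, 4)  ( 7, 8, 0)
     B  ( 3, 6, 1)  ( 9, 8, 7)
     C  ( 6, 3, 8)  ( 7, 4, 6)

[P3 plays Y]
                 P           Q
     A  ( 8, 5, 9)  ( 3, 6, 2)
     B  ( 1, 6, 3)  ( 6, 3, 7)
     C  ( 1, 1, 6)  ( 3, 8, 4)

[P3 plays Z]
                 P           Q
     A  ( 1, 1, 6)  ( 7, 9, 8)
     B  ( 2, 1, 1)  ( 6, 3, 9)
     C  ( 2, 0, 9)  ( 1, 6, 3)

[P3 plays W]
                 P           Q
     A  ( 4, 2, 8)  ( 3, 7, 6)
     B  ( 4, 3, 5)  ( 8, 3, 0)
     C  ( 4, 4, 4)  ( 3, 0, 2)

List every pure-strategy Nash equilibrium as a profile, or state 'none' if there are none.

NE set: (A,Q,Z), (B,P,W)

(A,P,X): not NE [P2→Q gives 8>2; P3→Y gives 9>4]
(A,P,Y): not NE [P2→Q gives 6>5]
(A,P,Z): not NE [P1→C gives 2>1; P2→Q gives 9>1; P3→Y gives 9>6]
(A,P,W): not NE [P2→Q gives 7>2; P3→Y gives 9>8]
(A,Q,X): not NE [P1→B gives 9>7; P3→Z gives 8>0]
(A,Q,Y): not NE [P1→B gives 6>3; P3→Z gives 8>2]
(A,Q,Z): NE
(A,Q,W): not NE [P1→B gives 8>3; P3→Z gives 8>6]
(B,P,X): not NE [P1→A gives 7>3; P2→Q gives 8>6; P3→W gives 5>1]
(B,P,Y): not NE [P1→A gives 8>1; P3→W gives 5>3]
(B,P,Z): not NE [P2→Q gives 3>1; P3→W gives 5>1]
(B,P,W): NE
(B,Q,X): not NE [P3→Z gives 9>7]
(B,Q,Y): not NE [P2→P gives 6>3; P3→Z gives 9>7]
(B,Q,Z): not NE [P1→A gives 7>6]
(B,Q,W): not NE [P3→Z gives 9>0]
(C,P,X): not NE [P1→A gives 7>6; P2→Q gives 4>3; P3→Z gives 9>8]
(C,P,Y): not NE [P1→A gives 8>1; P2→Q gives 8>1; P3→Z gives 9>6]
(C,P,Z): not NE [P2→Q gives 6>0]
(C,P,W): not NE [P3→Z gives 9>4]
(C,Q,X): not NE [P1→B gives 9>7]
(C,Q,Y): not NE [P1→B gives 6>3; P3→X gives 6>4]
(C,Q,Z): not NE [P1→A gives 7>1; P3→X gives 6>3]
(C,Q,W): not NE [P1→B gives 8>3; P2→P gives 4>0; P3→X gives 6>2]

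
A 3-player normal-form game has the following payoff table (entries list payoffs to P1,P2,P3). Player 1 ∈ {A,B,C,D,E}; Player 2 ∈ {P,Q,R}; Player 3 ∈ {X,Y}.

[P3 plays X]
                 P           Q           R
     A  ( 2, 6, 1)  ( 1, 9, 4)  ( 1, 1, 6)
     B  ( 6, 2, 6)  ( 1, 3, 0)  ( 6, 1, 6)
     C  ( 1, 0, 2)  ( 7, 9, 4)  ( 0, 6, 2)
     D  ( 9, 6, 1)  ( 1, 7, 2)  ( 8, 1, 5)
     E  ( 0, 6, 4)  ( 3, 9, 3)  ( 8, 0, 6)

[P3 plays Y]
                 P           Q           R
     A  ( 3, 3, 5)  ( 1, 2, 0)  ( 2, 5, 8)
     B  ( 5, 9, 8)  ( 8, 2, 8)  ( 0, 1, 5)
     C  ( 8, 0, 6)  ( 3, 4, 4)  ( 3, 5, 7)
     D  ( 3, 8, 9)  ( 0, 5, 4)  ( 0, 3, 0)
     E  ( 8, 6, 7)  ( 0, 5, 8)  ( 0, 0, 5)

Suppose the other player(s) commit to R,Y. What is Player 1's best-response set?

u_1(A vs R,Y) = 2
u_1(B vs R,Y) = 0
u_1(C vs R,Y) = 3
u_1(D vs R,Y) = 0
u_1(E vs R,Y) = 0
max payoff 3 at {C}

P1 best: {C}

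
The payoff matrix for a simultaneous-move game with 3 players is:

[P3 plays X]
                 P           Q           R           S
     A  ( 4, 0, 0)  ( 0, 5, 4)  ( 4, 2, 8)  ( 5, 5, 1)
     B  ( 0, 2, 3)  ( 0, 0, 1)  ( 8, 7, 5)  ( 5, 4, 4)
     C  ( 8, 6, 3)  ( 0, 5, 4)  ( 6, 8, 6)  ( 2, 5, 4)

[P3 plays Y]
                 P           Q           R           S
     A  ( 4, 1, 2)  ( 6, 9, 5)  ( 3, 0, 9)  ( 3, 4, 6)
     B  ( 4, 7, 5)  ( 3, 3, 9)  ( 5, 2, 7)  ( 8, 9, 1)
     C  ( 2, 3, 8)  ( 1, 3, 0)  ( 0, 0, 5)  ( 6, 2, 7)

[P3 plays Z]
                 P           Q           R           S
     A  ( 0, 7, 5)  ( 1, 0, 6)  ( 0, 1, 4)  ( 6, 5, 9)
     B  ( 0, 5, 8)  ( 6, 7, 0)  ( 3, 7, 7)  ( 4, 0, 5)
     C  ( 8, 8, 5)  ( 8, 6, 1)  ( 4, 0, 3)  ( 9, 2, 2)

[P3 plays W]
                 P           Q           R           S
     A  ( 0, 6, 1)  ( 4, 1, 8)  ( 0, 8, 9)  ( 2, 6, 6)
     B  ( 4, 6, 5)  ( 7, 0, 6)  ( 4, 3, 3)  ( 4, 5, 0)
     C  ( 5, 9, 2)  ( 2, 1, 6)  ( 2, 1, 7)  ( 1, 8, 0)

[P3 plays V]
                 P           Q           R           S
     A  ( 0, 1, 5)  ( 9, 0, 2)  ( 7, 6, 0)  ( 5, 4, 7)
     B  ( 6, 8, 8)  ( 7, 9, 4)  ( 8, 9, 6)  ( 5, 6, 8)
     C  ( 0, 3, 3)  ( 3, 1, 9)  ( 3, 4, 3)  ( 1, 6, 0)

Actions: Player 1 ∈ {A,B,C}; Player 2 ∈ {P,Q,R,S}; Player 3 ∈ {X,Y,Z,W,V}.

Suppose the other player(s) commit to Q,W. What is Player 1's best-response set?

u_1(A vs Q,W) = 4
u_1(B vs Q,W) = 7
u_1(C vs Q,W) = 2
max payoff 7 at {B}

BR_1 = {B}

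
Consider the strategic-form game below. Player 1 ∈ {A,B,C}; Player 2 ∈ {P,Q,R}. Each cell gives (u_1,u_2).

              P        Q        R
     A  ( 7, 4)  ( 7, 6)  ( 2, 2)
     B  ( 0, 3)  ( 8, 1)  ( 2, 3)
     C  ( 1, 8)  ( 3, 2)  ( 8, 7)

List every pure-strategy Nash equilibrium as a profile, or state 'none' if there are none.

Equilibria: none

(A,P): not NE [P2→Q gives 6>4]
(A,Q): not NE [P1→B gives 8>7]
(A,R): not NE [P1→C gives 8>2; P2→Q gives 6>2]
(B,P): not NE [P1→A gives 7>0]
(B,Q): not NE [P2→R gives 3>1]
(B,R): not NE [P1→C gives 8>2]
(C,P): not NE [P1→A gives 7>1]
(C,Q): not NE [P1→B gives 8>3; P2→P gives 8>2]
(C,R): not NE [P2→P gives 8>7]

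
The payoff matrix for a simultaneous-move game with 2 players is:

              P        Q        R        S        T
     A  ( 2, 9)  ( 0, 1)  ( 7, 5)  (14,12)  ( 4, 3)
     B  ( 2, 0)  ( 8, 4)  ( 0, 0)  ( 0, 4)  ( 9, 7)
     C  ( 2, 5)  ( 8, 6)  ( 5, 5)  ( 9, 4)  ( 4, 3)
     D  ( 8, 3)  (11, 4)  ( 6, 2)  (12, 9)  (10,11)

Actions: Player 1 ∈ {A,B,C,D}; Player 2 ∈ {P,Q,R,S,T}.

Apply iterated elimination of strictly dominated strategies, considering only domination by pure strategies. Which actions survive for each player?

P1 drop B (D beats it: P:8>2 Q:11>8 R:6>0 S:12>0 T:10>9)
P1 drop C (D beats it: P:8>2 Q:11>8 R:6>5 S:12>9 T:10>4)
P2 drop P (S beats it: A:12>9 D:9>3)
P2 drop Q (S beats it: A:12>1 D:9>4)
P2 drop R (S beats it: A:12>5 D:9>2)
P1→{A,D} P2→{S,T}

Survivors P1:{A,D} P2:{S,T}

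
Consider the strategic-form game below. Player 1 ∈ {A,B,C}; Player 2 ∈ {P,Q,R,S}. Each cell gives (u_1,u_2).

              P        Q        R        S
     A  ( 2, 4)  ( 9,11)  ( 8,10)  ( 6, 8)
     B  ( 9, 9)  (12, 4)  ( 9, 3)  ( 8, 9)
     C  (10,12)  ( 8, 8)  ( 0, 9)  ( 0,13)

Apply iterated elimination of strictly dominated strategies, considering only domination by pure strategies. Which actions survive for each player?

P1 drop A (B beats it: P:9>2 Q:12>9 R:9>8 S:8>6)
P2 drop Q (P beats it: B:9>4 C:12>8)
P2 drop R (P beats it: B:9>3 C:12>9)
P1→{B,C} P2→{P,S}

IESDS → P1:{B,C} P2:{P,S}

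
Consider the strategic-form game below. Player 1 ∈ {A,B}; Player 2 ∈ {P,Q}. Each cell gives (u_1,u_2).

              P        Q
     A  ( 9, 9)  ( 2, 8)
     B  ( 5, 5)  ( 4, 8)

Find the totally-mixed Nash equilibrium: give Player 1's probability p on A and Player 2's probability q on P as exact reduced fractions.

P1 mixes 3/4 on A; P2 mixes 1/3 on P

P1 indiff ⇒ q·9+(1-q)·2 = q·5+(1-q)·4 ⇒ q(4) = (1-q)(2) ⇒ q = 1/3
P2 indiff ⇒ p·9+(1-p)·5 = p·8+(1-p)·8 ⇒ p(1) = (1-p)(3) ⇒ p = 3/4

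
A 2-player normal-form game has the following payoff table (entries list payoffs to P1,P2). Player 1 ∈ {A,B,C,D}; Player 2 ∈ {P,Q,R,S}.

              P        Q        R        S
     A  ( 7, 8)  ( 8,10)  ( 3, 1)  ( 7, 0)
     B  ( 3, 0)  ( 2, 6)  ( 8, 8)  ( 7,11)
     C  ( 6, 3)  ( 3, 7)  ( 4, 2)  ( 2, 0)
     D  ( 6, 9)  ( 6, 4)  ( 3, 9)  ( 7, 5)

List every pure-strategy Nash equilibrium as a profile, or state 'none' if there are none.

(A,P): not NE [P2→Q gives 10>8]
(A,Q): NE
(A,R): not NE [P1→B gives 8>3; P2→Q gives 10>1]
(A,S): not NE [P2→Q gives 10>0]
(B,P): not NE [P1→A gives 7>3; P2→S gives 11>0]
(B,Q): not NE [P1→A gives 8>2; P2→S gives 11>6]
(B,R): not NE [P2→S gives 11>8]
(B,S): NE
(C,P): not NE [P1→A gives 7>6; P2→Q gives 7>3]
(C,Q): not NE [P1→A gives 8>3]
(C,R): not NE [P1→B gives 8>4; P2→Q gives 7>2]
(C,S): not NE [P1→D gives 7>2; P2→Q gives 7>0]
(D,P): not NE [P1→A gives 7>6]
(D,Q): not NE [P1→A gives 8>6; P2→R gives 9>4]
(D,R): not NE [P1→B gives 8>3]
(D,S): not NE [P2→R gives 9>5]

NE set: (A,Q), (B,S)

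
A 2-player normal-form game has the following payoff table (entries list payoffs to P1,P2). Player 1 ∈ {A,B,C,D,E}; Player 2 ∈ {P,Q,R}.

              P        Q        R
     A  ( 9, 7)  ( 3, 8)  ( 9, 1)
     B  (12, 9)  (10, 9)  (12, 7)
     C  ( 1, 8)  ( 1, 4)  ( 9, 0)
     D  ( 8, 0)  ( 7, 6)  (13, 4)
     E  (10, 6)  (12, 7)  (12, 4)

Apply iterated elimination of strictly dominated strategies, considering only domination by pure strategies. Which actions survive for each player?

Remaining: P1:{B,E} P2:{P,Q}

P1 drop A (B beats it: P:12>9 Q:10>3 R:12>9)
P1 drop C (B beats it: P:12>1 Q:10>1 R:12>9)
P2 drop R (Q beats it: B:9>7 D:6>4 E:7>4)
P1 drop D (B beats it: P:12>8 Q:10>7)
P1→{B,E} P2→{P,Q}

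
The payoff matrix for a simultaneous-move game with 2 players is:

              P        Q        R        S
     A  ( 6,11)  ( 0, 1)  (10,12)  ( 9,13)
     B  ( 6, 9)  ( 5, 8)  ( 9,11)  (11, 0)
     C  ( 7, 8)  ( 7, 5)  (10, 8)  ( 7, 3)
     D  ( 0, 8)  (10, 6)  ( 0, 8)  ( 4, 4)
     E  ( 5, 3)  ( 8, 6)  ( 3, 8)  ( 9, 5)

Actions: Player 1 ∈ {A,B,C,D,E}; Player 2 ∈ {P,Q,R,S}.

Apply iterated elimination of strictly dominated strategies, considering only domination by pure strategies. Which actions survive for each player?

IESDS → P1:{A,B,C} P2:{P,R,S}

P2 drop Q (R beats it: A:12>1 B:11>8 C:8>5 D:8>6 E:8>6)
P1 drop D (A beats it: P:6>0 R:10>0 S:9>4)
P1 drop E (B beats it: P:6>5 R:9>3 S:11>9)
P1→{A,B,C} P2→{P,R,S}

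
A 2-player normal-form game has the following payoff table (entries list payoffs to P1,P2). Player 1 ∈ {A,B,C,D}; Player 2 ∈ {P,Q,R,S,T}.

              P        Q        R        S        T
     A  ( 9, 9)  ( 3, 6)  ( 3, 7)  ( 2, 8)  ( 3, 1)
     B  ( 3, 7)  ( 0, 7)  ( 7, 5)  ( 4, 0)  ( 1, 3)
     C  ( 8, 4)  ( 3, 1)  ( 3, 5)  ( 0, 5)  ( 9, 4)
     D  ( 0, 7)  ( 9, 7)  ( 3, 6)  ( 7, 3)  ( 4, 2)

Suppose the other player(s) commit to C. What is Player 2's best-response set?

argmax u_2 = {R,S}

u_2(P vs C) = 4
u_2(Q vs C) = 1
u_2(R vs C) = 5
u_2(S vs C) = 5
u_2(T vs C) = 4
max payoff 5 at {R,S}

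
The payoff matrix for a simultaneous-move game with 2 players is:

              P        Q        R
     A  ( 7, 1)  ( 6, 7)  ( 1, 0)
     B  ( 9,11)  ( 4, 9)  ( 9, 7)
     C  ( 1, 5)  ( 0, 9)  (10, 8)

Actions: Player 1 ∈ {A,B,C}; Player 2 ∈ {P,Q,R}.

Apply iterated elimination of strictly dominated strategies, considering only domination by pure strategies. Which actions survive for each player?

IESDS → P1:{A,B} P2:{P,Q}

P2 drop R (Q beats it: A:7>0 B:9>7 C:9>8)
P1 drop C (A beats it: P:7>1 Q:6>0)
P1→{A,B} P2→{P,Q}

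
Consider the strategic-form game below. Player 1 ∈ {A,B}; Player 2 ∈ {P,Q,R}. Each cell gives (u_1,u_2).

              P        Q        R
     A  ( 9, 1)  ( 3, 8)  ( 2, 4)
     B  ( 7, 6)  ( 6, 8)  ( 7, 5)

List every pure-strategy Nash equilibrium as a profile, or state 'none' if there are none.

PSNE = {(B,Q)}

(A,P): not NE [P2→Q gives 8>1]
(A,Q): not NE [P1→B gives 6>3]
(A,R): not NE [P1→B gives 7>2; P2→Q gives 8>4]
(B,P): not NE [P1→A gives 9>7; P2→Q gives 8>6]
(B,Q): NE
(B,R): not NE [P2→Q gives 8>5]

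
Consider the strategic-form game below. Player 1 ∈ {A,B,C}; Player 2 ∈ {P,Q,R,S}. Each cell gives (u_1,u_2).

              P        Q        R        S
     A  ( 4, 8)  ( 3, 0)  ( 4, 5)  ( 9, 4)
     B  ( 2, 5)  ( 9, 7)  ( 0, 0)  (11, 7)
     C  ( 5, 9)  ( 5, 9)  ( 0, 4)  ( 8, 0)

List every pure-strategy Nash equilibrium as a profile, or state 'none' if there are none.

NE set: (B,Q), (B,S), (C,P)

(A,P): not NE [P1→C gives 5>4]
(A,Q): not NE [P1→B gives 9>3; P2→P gives 8>0]
(A,R): not NE [P2→P gives 8>5]
(A,S): not NE [P1→B gives 11>9; P2→P gives 8>4]
(B,P): not NE [P1→C gives 5>2; P2→S gives 7>5]
(B,Q): NE
(B,R): not NE [P1→A gives 4>0; P2→S gives 7>0]
(B,S): NE
(C,P): NE
(C,Q): not NE [P1→B gives 9>5]
(C,R): not NE [P1→A gives 4>0; P2→Q gives 9>4]
(C,S): not NE [P1→B gives 11>8; P2→Q gives 9>0]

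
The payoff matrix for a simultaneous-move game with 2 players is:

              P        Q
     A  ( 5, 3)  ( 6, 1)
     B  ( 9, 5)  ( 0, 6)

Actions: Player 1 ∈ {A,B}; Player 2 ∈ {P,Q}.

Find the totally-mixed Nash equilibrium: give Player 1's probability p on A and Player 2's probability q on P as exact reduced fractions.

P1 indiff ⇒ q·5+(1-q)·6 = q·9+(1-q)·0 ⇒ q(-4) = (1-q)(-6) ⇒ q = 3/5
P2 indiff ⇒ p·3+(1-p)·5 = p·1+(1-p)·6 ⇒ p(2) = (1-p)(1) ⇒ p = 1/3

(p,q) = (1/3, 3/5)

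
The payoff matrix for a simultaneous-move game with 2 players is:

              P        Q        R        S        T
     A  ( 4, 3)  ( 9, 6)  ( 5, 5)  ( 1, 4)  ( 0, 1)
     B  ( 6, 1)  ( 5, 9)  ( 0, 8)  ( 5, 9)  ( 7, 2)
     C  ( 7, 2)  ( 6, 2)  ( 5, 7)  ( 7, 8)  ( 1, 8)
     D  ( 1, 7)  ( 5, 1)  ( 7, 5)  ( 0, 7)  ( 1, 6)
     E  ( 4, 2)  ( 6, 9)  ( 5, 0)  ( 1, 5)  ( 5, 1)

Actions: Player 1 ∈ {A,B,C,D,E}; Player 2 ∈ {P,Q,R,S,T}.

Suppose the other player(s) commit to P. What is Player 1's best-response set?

u_1(A vs P) = 4
u_1(B vs P) = 6
u_1(C vs P) = 7
u_1(D vs P) = 1
u_1(E vs P) = 4
max payoff 7 at {C}

BR_1 = {C}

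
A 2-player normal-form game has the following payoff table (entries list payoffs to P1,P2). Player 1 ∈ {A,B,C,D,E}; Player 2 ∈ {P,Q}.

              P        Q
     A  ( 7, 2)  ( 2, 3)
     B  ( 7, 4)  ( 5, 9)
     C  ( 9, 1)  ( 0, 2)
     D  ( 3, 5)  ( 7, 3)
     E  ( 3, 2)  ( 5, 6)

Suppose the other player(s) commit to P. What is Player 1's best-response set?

BR_1 = {C}

u_1(A vs P) = 7
u_1(B vs P) = 7
u_1(C vs P) = 9
u_1(D vs P) = 3
u_1(E vs P) = 3
max payoff 9 at {C}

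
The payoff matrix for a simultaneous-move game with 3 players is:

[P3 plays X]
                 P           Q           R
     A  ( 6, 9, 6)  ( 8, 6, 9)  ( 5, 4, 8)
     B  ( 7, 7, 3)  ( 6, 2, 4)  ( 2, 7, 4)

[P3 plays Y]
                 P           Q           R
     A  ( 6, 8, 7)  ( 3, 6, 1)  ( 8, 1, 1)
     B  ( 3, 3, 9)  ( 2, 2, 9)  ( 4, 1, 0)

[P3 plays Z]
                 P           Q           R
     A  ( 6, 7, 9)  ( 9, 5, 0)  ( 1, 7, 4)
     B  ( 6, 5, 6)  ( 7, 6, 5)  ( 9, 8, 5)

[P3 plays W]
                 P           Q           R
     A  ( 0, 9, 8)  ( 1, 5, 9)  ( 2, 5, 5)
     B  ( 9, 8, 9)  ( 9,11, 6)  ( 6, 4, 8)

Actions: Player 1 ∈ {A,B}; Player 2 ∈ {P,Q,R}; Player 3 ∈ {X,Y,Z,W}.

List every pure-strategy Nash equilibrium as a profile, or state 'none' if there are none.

PSNE = {(A,P,Z)}

(A,P,X): not NE [P1→B gives 7>6; P3→Z gives 9>6]
(A,P,Y): not NE [P3→Z gives 9>7]
(A,P,Z): NE
(A,P,W): not NE [P1→B gives 9>0; P3→Z gives 9>8]
(A,Q,X): not NE [P2→P gives 9>6]
(A,Q,Y): not NE [P2→P gives 8>6; P3→W gives 9>1]
(A,Q,Z): not NE [P2→R gives 7>5; P3→W gives 9>0]
(A,Q,W): not NE [P1→B gives 9>1; P2→P gives 9>5]
(A,R,X): not NE [P2→P gives 9>4]
(A,R,Y): not NE [P2→P gives 8>1; P3→X gives 8>1]
(A,R,Z): not NE [P1→B gives 9>1; P3→X gives 8>4]
(A,R,W): not NE [P1→B gives 6>2; P2→P gives 9>5; P3→X gives 8>5]
(B,P,X): not NE [P3→W gives 9>3]
(B,P,Y): not NE [P1→A gives 6>3]
(B,P,Z): not NE [P2→R gives 8>5; P3→W gives 9>6]
(B,P,W): not NE [P2→Q gives 11>8]
(B,Q,X): not NE [P1→A gives 8>6; P2→R gives 7>2; P3→Y gives 9>4]
(B,Q,Y): not NE [P1→A gives 3>2; P2→P gives 3>2]
(B,Q,Z): not NE [P1→A gives 9>7; P2→R gives 8>6; P3→Y gives 9>5]
(B,Q,W): not NE [P3→Y gives 9>6]
(B,R,X): not NE [P1→A gives 5>2; P3→W gives 8>4]
(B,R,Y): not NE [P1→A gives 8>4; P2→P gives 3>1; P3→W gives 8>0]
(B,R,Z): not NE [P3→W gives 8>5]
(B,R,W): not NE [P2→Q gives 11>4]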